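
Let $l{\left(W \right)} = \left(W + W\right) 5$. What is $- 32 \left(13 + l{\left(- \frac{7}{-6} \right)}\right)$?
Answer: $- \frac{2368}{3} \approx -789.33$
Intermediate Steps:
$l{\left(W \right)} = 10 W$ ($l{\left(W \right)} = 2 W 5 = 10 W$)
$- 32 \left(13 + l{\left(- \frac{7}{-6} \right)}\right) = - 32 \left(13 + 10 \left(- \frac{7}{-6}\right)\right) = - 32 \left(13 + 10 \left(\left(-7\right) \left(- \frac{1}{6}\right)\right)\right) = - 32 \left(13 + 10 \cdot \frac{7}{6}\right) = - 32 \left(13 + \frac{35}{3}\right) = \left(-32\right) \frac{74}{3} = - \frac{2368}{3}$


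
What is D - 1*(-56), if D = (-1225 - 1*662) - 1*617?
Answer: -2448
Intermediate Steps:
D = -2504 (D = (-1225 - 662) - 617 = -1887 - 617 = -2504)
D - 1*(-56) = -2504 - 1*(-56) = -2504 + 56 = -2448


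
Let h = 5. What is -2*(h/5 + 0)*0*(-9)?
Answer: 0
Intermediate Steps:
-2*(h/5 + 0)*0*(-9) = -2*(5/5 + 0)*0*(-9) = -2*(5*(1/5) + 0)*0*(-9) = -2*(1 + 0)*0*(-9) = -2*0*(-9) = 0*(-9) = 0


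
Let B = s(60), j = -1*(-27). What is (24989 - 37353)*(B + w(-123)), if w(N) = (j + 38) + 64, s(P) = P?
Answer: -2336796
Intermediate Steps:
j = 27
B = 60
w(N) = 129 (w(N) = (27 + 38) + 64 = 65 + 64 = 129)
(24989 - 37353)*(B + w(-123)) = (24989 - 37353)*(60 + 129) = -12364*189 = -2336796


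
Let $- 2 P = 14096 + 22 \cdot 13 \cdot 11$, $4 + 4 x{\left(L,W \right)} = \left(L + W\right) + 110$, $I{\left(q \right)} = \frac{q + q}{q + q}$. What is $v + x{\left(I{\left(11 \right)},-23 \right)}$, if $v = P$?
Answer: $-8600$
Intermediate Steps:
$I{\left(q \right)} = 1$ ($I{\left(q \right)} = \frac{2 q}{2 q} = 2 q \frac{1}{2 q} = 1$)
$x{\left(L,W \right)} = \frac{53}{2} + \frac{L}{4} + \frac{W}{4}$ ($x{\left(L,W \right)} = -1 + \frac{\left(L + W\right) + 110}{4} = -1 + \frac{110 + L + W}{4} = -1 + \left(\frac{55}{2} + \frac{L}{4} + \frac{W}{4}\right) = \frac{53}{2} + \frac{L}{4} + \frac{W}{4}$)
$P = -8621$ ($P = - \frac{14096 + 22 \cdot 13 \cdot 11}{2} = - \frac{14096 + 286 \cdot 11}{2} = - \frac{14096 + 3146}{2} = \left(- \frac{1}{2}\right) 17242 = -8621$)
$v = -8621$
$v + x{\left(I{\left(11 \right)},-23 \right)} = -8621 + \left(\frac{53}{2} + \frac{1}{4} \cdot 1 + \frac{1}{4} \left(-23\right)\right) = -8621 + \left(\frac{53}{2} + \frac{1}{4} - \frac{23}{4}\right) = -8621 + 21 = -8600$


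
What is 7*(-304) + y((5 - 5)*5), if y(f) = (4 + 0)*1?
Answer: -2124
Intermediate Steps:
y(f) = 4 (y(f) = 4*1 = 4)
7*(-304) + y((5 - 5)*5) = 7*(-304) + 4 = -2128 + 4 = -2124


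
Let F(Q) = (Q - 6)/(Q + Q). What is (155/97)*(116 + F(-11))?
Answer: 398195/2134 ≈ 186.60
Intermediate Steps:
F(Q) = (-6 + Q)/(2*Q) (F(Q) = (-6 + Q)/((2*Q)) = (-6 + Q)*(1/(2*Q)) = (-6 + Q)/(2*Q))
(155/97)*(116 + F(-11)) = (155/97)*(116 + (½)*(-6 - 11)/(-11)) = (155*(1/97))*(116 + (½)*(-1/11)*(-17)) = 155*(116 + 17/22)/97 = (155/97)*(2569/22) = 398195/2134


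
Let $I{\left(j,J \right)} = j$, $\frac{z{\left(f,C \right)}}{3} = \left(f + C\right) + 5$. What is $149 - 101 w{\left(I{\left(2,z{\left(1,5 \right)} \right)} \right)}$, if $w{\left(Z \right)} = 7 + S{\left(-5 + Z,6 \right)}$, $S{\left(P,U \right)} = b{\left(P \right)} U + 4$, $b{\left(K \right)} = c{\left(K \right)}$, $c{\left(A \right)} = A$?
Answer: $856$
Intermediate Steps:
$b{\left(K \right)} = K$
$S{\left(P,U \right)} = 4 + P U$ ($S{\left(P,U \right)} = P U + 4 = 4 + P U$)
$z{\left(f,C \right)} = 15 + 3 C + 3 f$ ($z{\left(f,C \right)} = 3 \left(\left(f + C\right) + 5\right) = 3 \left(\left(C + f\right) + 5\right) = 3 \left(5 + C + f\right) = 15 + 3 C + 3 f$)
$w{\left(Z \right)} = -19 + 6 Z$ ($w{\left(Z \right)} = 7 + \left(4 + \left(-5 + Z\right) 6\right) = 7 + \left(4 + \left(-30 + 6 Z\right)\right) = 7 + \left(-26 + 6 Z\right) = -19 + 6 Z$)
$149 - 101 w{\left(I{\left(2,z{\left(1,5 \right)} \right)} \right)} = 149 - 101 \left(-19 + 6 \cdot 2\right) = 149 - 101 \left(-19 + 12\right) = 149 - -707 = 149 + 707 = 856$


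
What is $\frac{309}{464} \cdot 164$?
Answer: $\frac{12669}{116} \approx 109.22$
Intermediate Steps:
$\frac{309}{464} \cdot 164 = \frac{12669}{116}$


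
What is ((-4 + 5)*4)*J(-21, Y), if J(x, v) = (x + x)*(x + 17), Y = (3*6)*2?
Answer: 672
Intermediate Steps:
Y = 36 (Y = 18*2 = 36)
J(x, v) = 2*x*(17 + x) (J(x, v) = (2*x)*(17 + x) = 2*x*(17 + x))
((-4 + 5)*4)*J(-21, Y) = ((-4 + 5)*4)*(2*(-21)*(17 - 21)) = (1*4)*(2*(-21)*(-4)) = 4*168 = 672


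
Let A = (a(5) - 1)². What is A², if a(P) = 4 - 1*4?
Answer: 1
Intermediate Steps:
a(P) = 0 (a(P) = 4 - 4 = 0)
A = 1 (A = (0 - 1)² = (-1)² = 1)
A² = 1² = 1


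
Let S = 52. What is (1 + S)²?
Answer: 2809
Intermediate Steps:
(1 + S)² = (1 + 52)² = 53² = 2809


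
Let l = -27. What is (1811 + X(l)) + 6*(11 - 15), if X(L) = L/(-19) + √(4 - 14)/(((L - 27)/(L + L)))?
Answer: 33980/19 + I*√10 ≈ 1788.4 + 3.1623*I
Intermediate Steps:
X(L) = -L/19 + 2*I*L*√10/(-27 + L) (X(L) = L*(-1/19) + √(-10)/(((-27 + L)/((2*L)))) = -L/19 + (I*√10)/(((-27 + L)*(1/(2*L)))) = -L/19 + (I*√10)/(((-27 + L)/(2*L))) = -L/19 + (I*√10)*(2*L/(-27 + L)) = -L/19 + 2*I*L*√10/(-27 + L))
(1811 + X(l)) + 6*(11 - 15) = (1811 + (1/19)*(-27)*(27 - 1*(-27) + 38*I*√10)/(-27 - 27)) + 6*(11 - 15) = (1811 + (1/19)*(-27)*(27 + 27 + 38*I*√10)/(-54)) + 6*(-4) = (1811 + (1/19)*(-27)*(-1/54)*(54 + 38*I*√10)) - 24 = (1811 + (27/19 + I*√10)) - 24 = (34436/19 + I*√10) - 24 = 33980/19 + I*√10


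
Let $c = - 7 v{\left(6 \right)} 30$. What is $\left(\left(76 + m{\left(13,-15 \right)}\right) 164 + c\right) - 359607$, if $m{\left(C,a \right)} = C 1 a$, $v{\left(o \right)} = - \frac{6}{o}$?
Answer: $-378913$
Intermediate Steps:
$m{\left(C,a \right)} = C a$
$c = 210$ ($c = - 7 \left(- \frac{6}{6}\right) 30 = - 7 \left(\left(-6\right) \frac{1}{6}\right) 30 = \left(-7\right) \left(-1\right) 30 = 7 \cdot 30 = 210$)
$\left(\left(76 + m{\left(13,-15 \right)}\right) 164 + c\right) - 359607 = \left(\left(76 + 13 \left(-15\right)\right) 164 + 210\right) - 359607 = \left(\left(76 - 195\right) 164 + 210\right) - 359607 = \left(\left(-119\right) 164 + 210\right) - 359607 = \left(-19516 + 210\right) - 359607 = -19306 - 359607 = -378913$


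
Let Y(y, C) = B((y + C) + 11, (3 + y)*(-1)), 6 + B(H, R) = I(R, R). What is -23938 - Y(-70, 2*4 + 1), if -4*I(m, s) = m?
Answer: -95661/4 ≈ -23915.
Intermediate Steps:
I(m, s) = -m/4
B(H, R) = -6 - R/4
Y(y, C) = -21/4 + y/4 (Y(y, C) = -6 - (3 + y)*(-1)/4 = -6 - (-3 - y)/4 = -6 + (3/4 + y/4) = -21/4 + y/4)
-23938 - Y(-70, 2*4 + 1) = -23938 - (-21/4 + (1/4)*(-70)) = -23938 - (-21/4 - 35/2) = -23938 - 1*(-91/4) = -23938 + 91/4 = -95661/4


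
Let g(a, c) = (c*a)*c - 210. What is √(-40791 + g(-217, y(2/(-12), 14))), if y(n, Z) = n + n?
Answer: I*√369226/3 ≈ 202.55*I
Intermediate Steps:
y(n, Z) = 2*n
g(a, c) = -210 + a*c² (g(a, c) = (a*c)*c - 210 = a*c² - 210 = -210 + a*c²)
√(-40791 + g(-217, y(2/(-12), 14))) = √(-40791 + (-210 - 217*(2*(2/(-12)))²)) = √(-40791 + (-210 - 217*(2*(2*(-1/12)))²)) = √(-40791 + (-210 - 217*(2*(-⅙))²)) = √(-40791 + (-210 - 217*(-⅓)²)) = √(-40791 + (-210 - 217*⅑)) = √(-40791 + (-210 - 217/9)) = √(-40791 - 2107/9) = √(-369226/9) = I*√369226/3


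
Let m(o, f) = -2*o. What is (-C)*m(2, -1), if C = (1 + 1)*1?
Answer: 8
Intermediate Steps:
C = 2 (C = 2*1 = 2)
(-C)*m(2, -1) = (-1*2)*(-2*2) = -2*(-4) = 8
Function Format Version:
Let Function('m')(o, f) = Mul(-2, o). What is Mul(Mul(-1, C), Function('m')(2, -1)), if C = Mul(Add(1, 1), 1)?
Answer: 8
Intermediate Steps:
C = 2 (C = Mul(2, 1) = 2)
Mul(Mul(-1, C), Function('m')(2, -1)) = Mul(Mul(-1, 2), Mul(-2, 2)) = Mul(-2, -4) = 8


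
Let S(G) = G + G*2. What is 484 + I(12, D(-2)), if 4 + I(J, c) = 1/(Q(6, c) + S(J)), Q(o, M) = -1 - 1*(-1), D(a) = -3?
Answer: 17281/36 ≈ 480.03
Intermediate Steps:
Q(o, M) = 0 (Q(o, M) = -1 + 1 = 0)
S(G) = 3*G (S(G) = G + 2*G = 3*G)
I(J, c) = -4 + 1/(3*J) (I(J, c) = -4 + 1/(0 + 3*J) = -4 + 1/(3*J))
484 + I(12, D(-2)) = 484 + (-4 + (⅓)/12) = 484 + (-4 + (⅓)*(1/12)) = 484 + (-4 + 1/36) = 484 - 143/36 = 17281/36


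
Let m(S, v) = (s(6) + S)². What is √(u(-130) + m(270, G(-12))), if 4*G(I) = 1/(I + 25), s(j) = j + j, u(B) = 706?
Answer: √80230 ≈ 283.25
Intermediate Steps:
s(j) = 2*j
G(I) = 1/(4*(25 + I)) (G(I) = 1/(4*(I + 25)) = 1/(4*(25 + I)))
m(S, v) = (12 + S)² (m(S, v) = (2*6 + S)² = (12 + S)²)
√(u(-130) + m(270, G(-12))) = √(706 + (12 + 270)²) = √(706 + 282²) = √(706 + 79524) = √80230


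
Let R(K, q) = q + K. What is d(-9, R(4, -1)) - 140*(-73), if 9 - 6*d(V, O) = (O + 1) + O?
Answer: 30661/3 ≈ 10220.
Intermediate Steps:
R(K, q) = K + q
d(V, O) = 4/3 - O/3 (d(V, O) = 3/2 - ((O + 1) + O)/6 = 3/2 - ((1 + O) + O)/6 = 3/2 - (1 + 2*O)/6 = 3/2 + (-⅙ - O/3) = 4/3 - O/3)
d(-9, R(4, -1)) - 140*(-73) = (4/3 - (4 - 1)/3) - 140*(-73) = (4/3 - ⅓*3) + 10220 = (4/3 - 1) + 10220 = ⅓ + 10220 = 30661/3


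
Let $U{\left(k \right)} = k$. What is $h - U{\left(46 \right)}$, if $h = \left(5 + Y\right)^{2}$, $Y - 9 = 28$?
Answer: $1718$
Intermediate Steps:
$Y = 37$ ($Y = 9 + 28 = 37$)
$h = 1764$ ($h = \left(5 + 37\right)^{2} = 42^{2} = 1764$)
$h - U{\left(46 \right)} = 1764 - 46 = 1718$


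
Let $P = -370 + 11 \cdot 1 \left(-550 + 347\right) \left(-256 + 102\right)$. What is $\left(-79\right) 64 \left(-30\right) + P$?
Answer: $495192$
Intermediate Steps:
$P = 343512$ ($P = -370 + 11 \left(\left(-203\right) \left(-154\right)\right) = -370 + 11 \cdot 31262 = -370 + 343882 = 343512$)
$\left(-79\right) 64 \left(-30\right) + P = \left(-79\right) 64 \left(-30\right) + 343512 = \left(-5056\right) \left(-30\right) + 343512 = 151680 + 343512 = 495192$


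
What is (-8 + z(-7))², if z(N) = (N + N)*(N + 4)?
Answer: 1156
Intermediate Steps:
z(N) = 2*N*(4 + N) (z(N) = (2*N)*(4 + N) = 2*N*(4 + N))
(-8 + z(-7))² = (-8 + 2*(-7)*(4 - 7))² = (-8 + 2*(-7)*(-3))² = (-8 + 42)² = 34² = 1156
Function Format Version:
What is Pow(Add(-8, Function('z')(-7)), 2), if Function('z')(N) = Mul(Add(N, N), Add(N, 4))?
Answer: 1156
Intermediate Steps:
Function('z')(N) = Mul(2, N, Add(4, N)) (Function('z')(N) = Mul(Mul(2, N), Add(4, N)) = Mul(2, N, Add(4, N)))
Pow(Add(-8, Function('z')(-7)), 2) = Pow(Add(-8, Mul(2, -7, Add(4, -7))), 2) = Pow(Add(-8, Mul(2, -7, -3)), 2) = Pow(Add(-8, 42), 2) = Pow(34, 2) = 1156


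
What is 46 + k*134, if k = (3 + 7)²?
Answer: 13446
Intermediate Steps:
k = 100 (k = 10² = 100)
46 + k*134 = 46 + 100*134 = 46 + 13400 = 13446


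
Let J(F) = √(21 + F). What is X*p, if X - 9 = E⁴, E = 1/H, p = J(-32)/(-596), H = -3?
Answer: -365*I*√11/24138 ≈ -0.050152*I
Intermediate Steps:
p = -I*√11/596 (p = √(21 - 32)/(-596) = √(-11)*(-1/596) = (I*√11)*(-1/596) = -I*√11/596 ≈ -0.0055648*I)
E = -⅓ (E = 1/(-3) = -⅓ ≈ -0.33333)
X = 730/81 (X = 9 + (-⅓)⁴ = 9 + 1/81 = 730/81 ≈ 9.0123)
X*p = 730*(-I*√11/596)/81 = -365*I*√11/24138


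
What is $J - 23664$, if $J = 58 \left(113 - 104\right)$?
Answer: $-23142$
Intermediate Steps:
$J = 522$ ($J = 58 \cdot 9 = 522$)
$J - 23664 = 522 - 23664 = -23142$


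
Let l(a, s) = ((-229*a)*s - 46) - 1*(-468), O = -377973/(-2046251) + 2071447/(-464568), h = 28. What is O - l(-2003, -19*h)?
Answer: 231971965187521136683/950622734568 ≈ 2.4402e+8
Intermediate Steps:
O = -4063106334533/950622734568 (O = -377973*(-1/2046251) + 2071447*(-1/464568) = 377973/2046251 - 2071447/464568 = -4063106334533/950622734568 ≈ -4.2742)
l(a, s) = 422 - 229*a*s (l(a, s) = (-229*a*s - 46) + 468 = (-46 - 229*a*s) + 468 = 422 - 229*a*s)
O - l(-2003, -19*h) = -4063106334533/950622734568 - (422 - 229*(-2003)*(-19*28)) = -4063106334533/950622734568 - (422 - 229*(-2003)*(-532)) = -4063106334533/950622734568 - (422 - 244021484) = -4063106334533/950622734568 - 1*(-244021062) = -4063106334533/950622734568 + 244021062 = 231971965187521136683/950622734568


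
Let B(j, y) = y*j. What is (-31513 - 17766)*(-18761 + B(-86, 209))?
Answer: 1810264065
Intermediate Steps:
B(j, y) = j*y
(-31513 - 17766)*(-18761 + B(-86, 209)) = (-31513 - 17766)*(-18761 - 86*209) = -49279*(-18761 - 17974) = -49279*(-36735) = 1810264065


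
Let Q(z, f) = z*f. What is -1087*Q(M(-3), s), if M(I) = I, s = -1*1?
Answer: -3261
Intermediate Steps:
s = -1
Q(z, f) = f*z
-1087*Q(M(-3), s) = -(-1087)*(-3) = -1087*3 = -3261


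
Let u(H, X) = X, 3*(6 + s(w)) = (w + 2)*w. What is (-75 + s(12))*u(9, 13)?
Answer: -325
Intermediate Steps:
s(w) = -6 + w*(2 + w)/3 (s(w) = -6 + ((w + 2)*w)/3 = -6 + ((2 + w)*w)/3 = -6 + (w*(2 + w))/3 = -6 + w*(2 + w)/3)
(-75 + s(12))*u(9, 13) = (-75 + (-6 + (1/3)*12**2 + (2/3)*12))*13 = (-75 + (-6 + (1/3)*144 + 8))*13 = (-75 + (-6 + 48 + 8))*13 = (-75 + 50)*13 = -25*13 = -325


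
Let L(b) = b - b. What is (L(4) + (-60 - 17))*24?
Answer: -1848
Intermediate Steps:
L(b) = 0
(L(4) + (-60 - 17))*24 = (0 + (-60 - 17))*24 = (0 - 77)*24 = -77*24 = -1848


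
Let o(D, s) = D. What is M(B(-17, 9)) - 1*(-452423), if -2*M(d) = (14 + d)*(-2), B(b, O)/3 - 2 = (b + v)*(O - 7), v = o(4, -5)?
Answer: 452365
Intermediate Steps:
v = 4
B(b, O) = 6 + 3*(-7 + O)*(4 + b) (B(b, O) = 6 + 3*((b + 4)*(O - 7)) = 6 + 3*((4 + b)*(-7 + O)) = 6 + 3*((-7 + O)*(4 + b)) = 6 + 3*(-7 + O)*(4 + b))
M(d) = 14 + d (M(d) = -(14 + d)*(-2)/2 = -(-28 - 2*d)/2 = 14 + d)
M(B(-17, 9)) - 1*(-452423) = (14 + (-78 - 21*(-17) + 12*9 + 3*9*(-17))) - 1*(-452423) = (14 + (-78 + 357 + 108 - 459)) + 452423 = (14 - 72) + 452423 = -58 + 452423 = 452365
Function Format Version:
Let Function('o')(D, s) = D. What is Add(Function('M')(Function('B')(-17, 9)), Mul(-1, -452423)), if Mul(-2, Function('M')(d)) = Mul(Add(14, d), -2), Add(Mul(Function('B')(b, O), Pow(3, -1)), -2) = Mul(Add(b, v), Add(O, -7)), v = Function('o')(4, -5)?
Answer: 452365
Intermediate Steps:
v = 4
Function('B')(b, O) = Add(6, Mul(3, Add(-7, O), Add(4, b))) (Function('B')(b, O) = Add(6, Mul(3, Mul(Add(b, 4), Add(O, -7)))) = Add(6, Mul(3, Mul(Add(4, b), Add(-7, O)))) = Add(6, Mul(3, Mul(Add(-7, O), Add(4, b)))) = Add(6, Mul(3, Add(-7, O), Add(4, b))))
Function('M')(d) = Add(14, d) (Function('M')(d) = Mul(Rational(-1, 2), Mul(Add(14, d), -2)) = Mul(Rational(-1, 2), Add(-28, Mul(-2, d))) = Add(14, d))
Add(Function('M')(Function('B')(-17, 9)), Mul(-1, -452423)) = Add(Add(14, Add(-78, Mul(-21, -17), Mul(12, 9), Mul(3, 9, -17))), Mul(-1, -452423)) = Add(Add(14, Add(-78, 357, 108, -459)), 452423) = Add(Add(14, -72), 452423) = Add(-58, 452423) = 452365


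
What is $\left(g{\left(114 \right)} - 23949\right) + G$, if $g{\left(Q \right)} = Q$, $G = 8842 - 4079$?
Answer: $-19072$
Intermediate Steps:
$G = 4763$
$\left(g{\left(114 \right)} - 23949\right) + G = \left(114 - 23949\right) + 4763 = -23835 + 4763 = -19072$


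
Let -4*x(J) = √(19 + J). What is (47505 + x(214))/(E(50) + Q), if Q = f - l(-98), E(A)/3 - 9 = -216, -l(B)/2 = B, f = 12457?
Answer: 3167/776 - √233/46560 ≈ 4.0809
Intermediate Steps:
l(B) = -2*B
E(A) = -621 (E(A) = 27 + 3*(-216) = 27 - 648 = -621)
x(J) = -√(19 + J)/4
Q = 12261 (Q = 12457 - (-2)*(-98) = 12457 - 1*196 = 12457 - 196 = 12261)
(47505 + x(214))/(E(50) + Q) = (47505 - √(19 + 214)/4)/(-621 + 12261) = (47505 - √233/4)/11640 = (47505 - √233/4)*(1/11640) = 3167/776 - √233/46560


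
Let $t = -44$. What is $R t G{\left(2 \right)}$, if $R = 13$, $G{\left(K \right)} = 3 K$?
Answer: $-3432$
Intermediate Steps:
$R t G{\left(2 \right)} = 13 \left(-44\right) 3 \cdot 2 = \left(-572\right) 6 = -3432$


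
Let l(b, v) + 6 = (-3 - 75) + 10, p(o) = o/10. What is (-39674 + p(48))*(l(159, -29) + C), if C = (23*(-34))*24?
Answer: 3737235332/5 ≈ 7.4745e+8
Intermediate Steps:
p(o) = o/10 (p(o) = o*(⅒) = o/10)
C = -18768 (C = -782*24 = -18768)
l(b, v) = -74 (l(b, v) = -6 + ((-3 - 75) + 10) = -6 + (-78 + 10) = -6 - 68 = -74)
(-39674 + p(48))*(l(159, -29) + C) = (-39674 + (⅒)*48)*(-74 - 18768) = (-39674 + 24/5)*(-18842) = -198346/5*(-18842) = 3737235332/5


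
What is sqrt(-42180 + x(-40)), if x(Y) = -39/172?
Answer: 3*I*sqrt(34662773)/86 ≈ 205.38*I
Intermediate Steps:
x(Y) = -39/172 (x(Y) = -39*1/172 = -39/172)
sqrt(-42180 + x(-40)) = sqrt(-42180 - 39/172) = sqrt(-7254999/172) = 3*I*sqrt(34662773)/86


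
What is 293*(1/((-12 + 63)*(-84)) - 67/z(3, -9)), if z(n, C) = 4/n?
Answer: -15768674/1071 ≈ -14723.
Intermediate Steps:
293*(1/((-12 + 63)*(-84)) - 67/z(3, -9)) = 293*(1/((-12 + 63)*(-84)) - 67/(4/3)) = 293*(-1/84/51 - 67/(4*(1/3))) = 293*((1/51)*(-1/84) - 67/4/3) = 293*(-1/4284 - 67*3/4) = 293*(-1/4284 - 201/4) = 293*(-53818/1071) = -15768674/1071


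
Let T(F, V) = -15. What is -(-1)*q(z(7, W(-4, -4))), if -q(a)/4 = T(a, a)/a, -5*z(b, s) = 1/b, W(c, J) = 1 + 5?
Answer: -2100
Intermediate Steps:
W(c, J) = 6
z(b, s) = -1/(5*b)
q(a) = 60/a (q(a) = -(-60)/a = 60/a)
-(-1)*q(z(7, W(-4, -4))) = -(-1)*60/((-1/5/7)) = -(-1)*60/((-1/5*1/7)) = -(-1)*60/(-1/35) = -(-1)*60*(-35) = -(-1)*(-2100) = -1*2100 = -2100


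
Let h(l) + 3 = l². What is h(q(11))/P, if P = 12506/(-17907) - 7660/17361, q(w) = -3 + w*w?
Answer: -1442602729089/118094762 ≈ -12216.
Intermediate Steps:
q(w) = -3 + w²
h(l) = -3 + l²
P = -118094762/103627809 (P = 12506*(-1/17907) - 7660*1/17361 = -12506/17907 - 7660/17361 = -118094762/103627809 ≈ -1.1396)
h(q(11))/P = (-3 + (-3 + 11²)²)/(-118094762/103627809) = (-3 + (-3 + 121)²)*(-103627809/118094762) = (-3 + 118²)*(-103627809/118094762) = (-3 + 13924)*(-103627809/118094762) = 13921*(-103627809/118094762) = -1442602729089/118094762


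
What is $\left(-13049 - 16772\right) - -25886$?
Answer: $-3935$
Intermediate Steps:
$\left(-13049 - 16772\right) - -25886 = \left(-13049 - 16772\right) + 25886 = -29821 + 25886 = -3935$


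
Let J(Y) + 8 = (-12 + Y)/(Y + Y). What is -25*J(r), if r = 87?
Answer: 10975/58 ≈ 189.22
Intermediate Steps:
J(Y) = -8 + (-12 + Y)/(2*Y) (J(Y) = -8 + (-12 + Y)/(Y + Y) = -8 + (-12 + Y)/((2*Y)) = -8 + (-12 + Y)*(1/(2*Y)) = -8 + (-12 + Y)/(2*Y))
-25*J(r) = -25*(-15/2 - 6/87) = -25*(-15/2 - 6*1/87) = -25*(-15/2 - 2/29) = -25*(-439/58) = 10975/58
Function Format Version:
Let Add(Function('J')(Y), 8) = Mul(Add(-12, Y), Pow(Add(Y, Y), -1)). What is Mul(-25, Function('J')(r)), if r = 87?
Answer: Rational(10975, 58) ≈ 189.22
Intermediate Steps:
Function('J')(Y) = Add(-8, Mul(Rational(1, 2), Pow(Y, -1), Add(-12, Y))) (Function('J')(Y) = Add(-8, Mul(Add(-12, Y), Pow(Add(Y, Y), -1))) = Add(-8, Mul(Add(-12, Y), Pow(Mul(2, Y), -1))) = Add(-8, Mul(Add(-12, Y), Mul(Rational(1, 2), Pow(Y, -1)))) = Add(-8, Mul(Rational(1, 2), Pow(Y, -1), Add(-12, Y))))
Mul(-25, Function('J')(r)) = Mul(-25, Add(Rational(-15, 2), Mul(-6, Pow(87, -1)))) = Mul(-25, Add(Rational(-15, 2), Mul(-6, Rational(1, 87)))) = Mul(-25, Add(Rational(-15, 2), Rational(-2, 29))) = Mul(-25, Rational(-439, 58)) = Rational(10975, 58)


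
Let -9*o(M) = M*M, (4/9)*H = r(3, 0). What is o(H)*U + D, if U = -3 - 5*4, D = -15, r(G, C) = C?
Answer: -15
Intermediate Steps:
H = 0 (H = (9/4)*0 = 0)
o(M) = -M²/9 (o(M) = -M*M/9 = -M²/9)
U = -23 (U = -3 - 20 = -23)
o(H)*U + D = -⅑*0²*(-23) - 15 = -⅑*0*(-23) - 15 = 0*(-23) - 15 = 0 - 15 = -15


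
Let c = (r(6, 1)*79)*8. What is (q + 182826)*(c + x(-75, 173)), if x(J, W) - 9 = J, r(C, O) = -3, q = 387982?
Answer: -1119925296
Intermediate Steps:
x(J, W) = 9 + J
c = -1896 (c = -3*79*8 = -237*8 = -1896)
(q + 182826)*(c + x(-75, 173)) = (387982 + 182826)*(-1896 + (9 - 75)) = 570808*(-1896 - 66) = 570808*(-1962) = -1119925296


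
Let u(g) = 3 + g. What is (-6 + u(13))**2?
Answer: 100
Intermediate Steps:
(-6 + u(13))**2 = (-6 + (3 + 13))**2 = (-6 + 16)**2 = 10**2 = 100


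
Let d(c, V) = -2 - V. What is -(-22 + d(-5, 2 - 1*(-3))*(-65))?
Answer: -433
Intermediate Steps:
-(-22 + d(-5, 2 - 1*(-3))*(-65)) = -(-22 + (-2 - (2 - 1*(-3)))*(-65)) = -(-22 + (-2 - (2 + 3))*(-65)) = -(-22 + (-2 - 1*5)*(-65)) = -(-22 + (-2 - 5)*(-65)) = -(-22 - 7*(-65)) = -(-22 + 455) = -1*433 = -433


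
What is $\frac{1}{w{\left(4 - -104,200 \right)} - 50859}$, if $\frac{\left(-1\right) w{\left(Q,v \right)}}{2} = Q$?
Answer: $- \frac{1}{51075} \approx -1.9579 \cdot 10^{-5}$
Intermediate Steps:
$w{\left(Q,v \right)} = - 2 Q$
$\frac{1}{w{\left(4 - -104,200 \right)} - 50859} = \frac{1}{- 2 \left(4 - -104\right) - 50859} = \frac{1}{- 2 \left(4 + 104\right) - 50859} = \frac{1}{\left(-2\right) 108 - 50859} = \frac{1}{-216 - 50859} = \frac{1}{-51075} = - \frac{1}{51075}$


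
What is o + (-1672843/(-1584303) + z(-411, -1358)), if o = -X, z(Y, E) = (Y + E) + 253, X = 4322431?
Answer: -6850440531098/1584303 ≈ -4.3239e+6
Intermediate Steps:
z(Y, E) = 253 + E + Y (z(Y, E) = (E + Y) + 253 = 253 + E + Y)
o = -4322431 (o = -1*4322431 = -4322431)
o + (-1672843/(-1584303) + z(-411, -1358)) = -4322431 + (-1672843/(-1584303) + (253 - 1358 - 411)) = -4322431 + (-1672843*(-1/1584303) - 1516) = -4322431 + (1672843/1584303 - 1516) = -4322431 - 2400130505/1584303 = -6850440531098/1584303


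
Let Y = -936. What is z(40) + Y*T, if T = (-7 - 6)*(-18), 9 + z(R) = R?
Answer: -218993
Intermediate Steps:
z(R) = -9 + R
T = 234 (T = -13*(-18) = 234)
z(40) + Y*T = (-9 + 40) - 936*234 = 31 - 219024 = -218993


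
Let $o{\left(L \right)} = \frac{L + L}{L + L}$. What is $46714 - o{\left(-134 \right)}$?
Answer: $46713$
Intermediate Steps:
$o{\left(L \right)} = 1$ ($o{\left(L \right)} = \frac{2 L}{2 L} = 2 L \frac{1}{2 L} = 1$)
$46714 - o{\left(-134 \right)} = 46714 - 1 = 46713$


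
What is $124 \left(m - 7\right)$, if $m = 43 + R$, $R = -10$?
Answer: $3224$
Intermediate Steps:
$m = 33$ ($m = 43 - 10 = 33$)
$124 \left(m - 7\right) = 124 \left(33 - 7\right) = 124 \cdot 26 = 3224$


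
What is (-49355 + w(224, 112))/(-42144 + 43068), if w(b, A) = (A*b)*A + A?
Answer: 2760613/924 ≈ 2987.7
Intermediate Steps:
w(b, A) = A + b*A**2 (w(b, A) = b*A**2 + A = A + b*A**2)
(-49355 + w(224, 112))/(-42144 + 43068) = (-49355 + 112*(1 + 112*224))/(-42144 + 43068) = (-49355 + 112*(1 + 25088))/924 = (-49355 + 112*25089)*(1/924) = (-49355 + 2809968)*(1/924) = 2760613*(1/924) = 2760613/924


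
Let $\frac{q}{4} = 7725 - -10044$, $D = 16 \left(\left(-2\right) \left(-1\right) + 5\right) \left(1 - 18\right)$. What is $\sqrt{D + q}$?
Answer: $2 \sqrt{17293} \approx 263.01$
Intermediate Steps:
$D = -1904$ ($D = 16 \left(2 + 5\right) \left(-17\right) = 16 \cdot 7 \left(-17\right) = 112 \left(-17\right) = -1904$)
$q = 71076$ ($q = 4 \left(7725 - -10044\right) = 4 \left(7725 + 10044\right) = 4 \cdot 17769 = 71076$)
$\sqrt{D + q} = \sqrt{-1904 + 71076} = \sqrt{69172} = 2 \sqrt{17293}$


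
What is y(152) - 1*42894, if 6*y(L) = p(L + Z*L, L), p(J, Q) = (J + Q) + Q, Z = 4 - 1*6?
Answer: -128606/3 ≈ -42869.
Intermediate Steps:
Z = -2 (Z = 4 - 6 = -2)
p(J, Q) = J + 2*Q
y(L) = L/6 (y(L) = ((L - 2*L) + 2*L)/6 = (-L + 2*L)/6 = L/6)
y(152) - 1*42894 = (⅙)*152 - 1*42894 = 76/3 - 42894 = -128606/3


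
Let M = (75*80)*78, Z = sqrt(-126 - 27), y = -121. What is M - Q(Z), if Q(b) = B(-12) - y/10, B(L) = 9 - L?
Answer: 4679669/10 ≈ 4.6797e+5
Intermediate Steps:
Z = 3*I*sqrt(17) (Z = sqrt(-153) = 3*I*sqrt(17) ≈ 12.369*I)
Q(b) = 331/10 (Q(b) = (9 - 1*(-12)) - (-121)/10 = (9 + 12) - (-121)/10 = 21 - 1*(-121/10) = 21 + 121/10 = 331/10)
M = 468000 (M = 6000*78 = 468000)
M - Q(Z) = 468000 - 1*331/10 = 468000 - 331/10 = 4679669/10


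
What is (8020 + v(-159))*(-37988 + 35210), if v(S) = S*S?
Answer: -92510178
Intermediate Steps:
v(S) = S²
(8020 + v(-159))*(-37988 + 35210) = (8020 + (-159)²)*(-37988 + 35210) = (8020 + 25281)*(-2778) = 33301*(-2778) = -92510178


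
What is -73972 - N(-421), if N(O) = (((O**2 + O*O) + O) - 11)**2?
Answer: -125351476472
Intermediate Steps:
N(O) = (-11 + O + 2*O**2)**2 (N(O) = (((O**2 + O**2) + O) - 11)**2 = ((2*O**2 + O) - 11)**2 = ((O + 2*O**2) - 11)**2 = (-11 + O + 2*O**2)**2)
-73972 - N(-421) = -73972 - (-11 - 421 + 2*(-421)**2)**2 = -73972 - (-11 - 421 + 2*177241)**2 = -73972 - (-11 - 421 + 354482)**2 = -73972 - 1*354050**2 = -73972 - 1*125351402500 = -73972 - 125351402500 = -125351476472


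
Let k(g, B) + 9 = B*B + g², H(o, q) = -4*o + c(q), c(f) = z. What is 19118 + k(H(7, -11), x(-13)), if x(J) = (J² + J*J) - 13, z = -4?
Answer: 125758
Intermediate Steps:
c(f) = -4
H(o, q) = -4 - 4*o (H(o, q) = -4*o - 4 = -4 - 4*o)
x(J) = -13 + 2*J² (x(J) = (J² + J²) - 13 = 2*J² - 13 = -13 + 2*J²)
k(g, B) = -9 + B² + g² (k(g, B) = -9 + (B*B + g²) = -9 + (B² + g²) = -9 + B² + g²)
19118 + k(H(7, -11), x(-13)) = 19118 + (-9 + (-13 + 2*(-13)²)² + (-4 - 4*7)²) = 19118 + (-9 + (-13 + 2*169)² + (-4 - 28)²) = 19118 + (-9 + (-13 + 338)² + (-32)²) = 19118 + (-9 + 325² + 1024) = 19118 + (-9 + 105625 + 1024) = 19118 + 106640 = 125758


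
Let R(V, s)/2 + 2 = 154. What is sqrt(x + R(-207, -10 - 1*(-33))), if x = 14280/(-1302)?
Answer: 2*sqrt(70401)/31 ≈ 17.118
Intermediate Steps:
x = -340/31 (x = 14280*(-1/1302) = -340/31 ≈ -10.968)
R(V, s) = 304 (R(V, s) = -4 + 2*154 = -4 + 308 = 304)
sqrt(x + R(-207, -10 - 1*(-33))) = sqrt(-340/31 + 304) = sqrt(9084/31) = 2*sqrt(70401)/31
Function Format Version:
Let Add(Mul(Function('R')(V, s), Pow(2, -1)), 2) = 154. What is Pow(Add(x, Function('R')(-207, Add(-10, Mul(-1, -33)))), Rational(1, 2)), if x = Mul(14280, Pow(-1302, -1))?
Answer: Mul(Rational(2, 31), Pow(70401, Rational(1, 2))) ≈ 17.118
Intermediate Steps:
x = Rational(-340, 31) (x = Mul(14280, Rational(-1, 1302)) = Rational(-340, 31) ≈ -10.968)
Function('R')(V, s) = 304 (Function('R')(V, s) = Add(-4, Mul(2, 154)) = Add(-4, 308) = 304)
Pow(Add(x, Function('R')(-207, Add(-10, Mul(-1, -33)))), Rational(1, 2)) = Pow(Add(Rational(-340, 31), 304), Rational(1, 2)) = Pow(Rational(9084, 31), Rational(1, 2)) = Mul(Rational(2, 31), Pow(70401, Rational(1, 2)))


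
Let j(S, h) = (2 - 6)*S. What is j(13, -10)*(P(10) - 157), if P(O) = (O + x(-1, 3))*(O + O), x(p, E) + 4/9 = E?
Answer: -44044/9 ≈ -4893.8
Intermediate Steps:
x(p, E) = -4/9 + E
P(O) = 2*O*(23/9 + O) (P(O) = (O + (-4/9 + 3))*(O + O) = (O + 23/9)*(2*O) = (23/9 + O)*(2*O) = 2*O*(23/9 + O))
j(S, h) = -4*S
j(13, -10)*(P(10) - 157) = (-4*13)*((2/9)*10*(23 + 9*10) - 157) = -52*((2/9)*10*(23 + 90) - 157) = -52*((2/9)*10*113 - 157) = -52*(2260/9 - 157) = -52*847/9 = -44044/9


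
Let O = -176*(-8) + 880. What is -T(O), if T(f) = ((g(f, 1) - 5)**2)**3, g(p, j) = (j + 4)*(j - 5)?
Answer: -244140625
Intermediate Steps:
g(p, j) = (-5 + j)*(4 + j) (g(p, j) = (4 + j)*(-5 + j) = (-5 + j)*(4 + j))
O = 2288 (O = 1408 + 880 = 2288)
T(f) = 244140625 (T(f) = (((-20 + 1**2 - 1*1) - 5)**2)**3 = (((-20 + 1 - 1) - 5)**2)**3 = ((-20 - 5)**2)**3 = ((-25)**2)**3 = 625**3 = 244140625)
-T(O) = -1*244140625 = -244140625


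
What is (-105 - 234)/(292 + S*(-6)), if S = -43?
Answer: -339/550 ≈ -0.61636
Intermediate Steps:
(-105 - 234)/(292 + S*(-6)) = (-105 - 234)/(292 - 43*(-6)) = -339/(292 + 258) = -339/550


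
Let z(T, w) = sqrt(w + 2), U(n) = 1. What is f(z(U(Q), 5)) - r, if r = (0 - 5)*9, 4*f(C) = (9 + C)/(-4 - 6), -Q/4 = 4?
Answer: 1791/40 - sqrt(7)/40 ≈ 44.709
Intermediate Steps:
Q = -16 (Q = -4*4 = -16)
z(T, w) = sqrt(2 + w)
f(C) = -9/40 - C/40 (f(C) = ((9 + C)/(-4 - 6))/4 = ((9 + C)/(-10))/4 = ((9 + C)*(-1/10))/4 = (-9/10 - C/10)/4 = -9/40 - C/40)
r = -45 (r = -5*9 = -45)
f(z(U(Q), 5)) - r = (-9/40 - sqrt(2 + 5)/40) - 1*(-45) = (-9/40 - sqrt(7)/40) + 45 = 1791/40 - sqrt(7)/40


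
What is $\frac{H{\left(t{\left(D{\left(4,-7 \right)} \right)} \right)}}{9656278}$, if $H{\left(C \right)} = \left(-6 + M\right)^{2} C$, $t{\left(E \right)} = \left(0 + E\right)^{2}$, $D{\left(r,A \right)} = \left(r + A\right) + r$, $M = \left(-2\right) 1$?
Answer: $\frac{32}{4828139} \approx 6.6278 \cdot 10^{-6}$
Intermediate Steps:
$M = -2$
$D{\left(r,A \right)} = A + 2 r$ ($D{\left(r,A \right)} = \left(A + r\right) + r = A + 2 r$)
$t{\left(E \right)} = E^{2}$
$H{\left(C \right)} = 64 C$ ($H{\left(C \right)} = \left(-6 - 2\right)^{2} C = \left(-8\right)^{2} C = 64 C$)
$\frac{H{\left(t{\left(D{\left(4,-7 \right)} \right)} \right)}}{9656278} = \frac{64 \left(-7 + 2 \cdot 4\right)^{2}}{9656278} = 64 \left(-7 + 8\right)^{2} \cdot \frac{1}{9656278} = 64 \cdot 1^{2} \cdot \frac{1}{9656278} = 64 \cdot 1 \cdot \frac{1}{9656278} = 64 \cdot \frac{1}{9656278} = \frac{32}{4828139}$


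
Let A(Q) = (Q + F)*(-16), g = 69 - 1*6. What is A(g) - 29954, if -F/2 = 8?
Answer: -30706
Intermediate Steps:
F = -16 (F = -2*8 = -16)
g = 63 (g = 69 - 6 = 63)
A(Q) = 256 - 16*Q (A(Q) = (Q - 16)*(-16) = (-16 + Q)*(-16) = 256 - 16*Q)
A(g) - 29954 = (256 - 16*63) - 29954 = (256 - 1008) - 29954 = -752 - 29954 = -30706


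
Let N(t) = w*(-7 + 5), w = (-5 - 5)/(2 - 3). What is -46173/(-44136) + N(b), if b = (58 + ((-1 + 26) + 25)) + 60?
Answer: -278849/14712 ≈ -18.954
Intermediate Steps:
w = 10 (w = -10/(-1) = -10*(-1) = 10)
b = 168 (b = (58 + (25 + 25)) + 60 = (58 + 50) + 60 = 108 + 60 = 168)
N(t) = -20 (N(t) = 10*(-7 + 5) = 10*(-2) = -20)
-46173/(-44136) + N(b) = -46173/(-44136) - 20 = -46173*(-1/44136) - 20 = 15391/14712 - 20 = -278849/14712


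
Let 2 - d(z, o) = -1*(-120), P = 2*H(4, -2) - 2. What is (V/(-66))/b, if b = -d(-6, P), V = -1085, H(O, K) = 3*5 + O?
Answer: 1085/7788 ≈ 0.13932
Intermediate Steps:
H(O, K) = 15 + O
P = 36 (P = 2*(15 + 4) - 2 = 2*19 - 2 = 38 - 2 = 36)
d(z, o) = -118 (d(z, o) = 2 - (-1)*(-120) = 2 - 1*120 = 2 - 120 = -118)
b = 118 (b = -1*(-118) = 118)
(V/(-66))/b = (-1085/(-66))/118 = -1/66*(-1085)*(1/118) = (1085/66)*(1/118) = 1085/7788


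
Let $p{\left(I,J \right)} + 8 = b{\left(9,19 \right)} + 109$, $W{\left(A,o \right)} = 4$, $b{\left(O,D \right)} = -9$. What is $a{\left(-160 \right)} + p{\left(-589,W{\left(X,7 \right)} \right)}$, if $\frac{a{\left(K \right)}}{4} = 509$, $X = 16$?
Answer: $2128$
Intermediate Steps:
$a{\left(K \right)} = 2036$ ($a{\left(K \right)} = 4 \cdot 509 = 2036$)
$p{\left(I,J \right)} = 92$ ($p{\left(I,J \right)} = -8 + \left(-9 + 109\right) = -8 + 100 = 92$)
$a{\left(-160 \right)} + p{\left(-589,W{\left(X,7 \right)} \right)} = 2036 + 92 = 2128$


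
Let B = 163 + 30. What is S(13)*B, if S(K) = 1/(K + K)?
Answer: 193/26 ≈ 7.4231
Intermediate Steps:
S(K) = 1/(2*K)
B = 193
S(13)*B = ((1/2)/13)*193 = ((1/2)*(1/13))*193 = (1/26)*193 = 193/26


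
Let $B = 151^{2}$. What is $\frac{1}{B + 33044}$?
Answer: $\frac{1}{55845} \approx 1.7907 \cdot 10^{-5}$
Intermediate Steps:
$B = 22801$
$\frac{1}{B + 33044} = \frac{1}{22801 + 33044} = \frac{1}{55845}$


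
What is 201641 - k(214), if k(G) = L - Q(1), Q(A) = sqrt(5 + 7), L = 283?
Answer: 201358 + 2*sqrt(3) ≈ 2.0136e+5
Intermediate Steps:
Q(A) = 2*sqrt(3) (Q(A) = sqrt(12) = 2*sqrt(3))
k(G) = 283 - 2*sqrt(3)
201641 - k(214) = 201641 - (283 - 2*sqrt(3)) = 201641 + (-283 + 2*sqrt(3)) = 201358 + 2*sqrt(3)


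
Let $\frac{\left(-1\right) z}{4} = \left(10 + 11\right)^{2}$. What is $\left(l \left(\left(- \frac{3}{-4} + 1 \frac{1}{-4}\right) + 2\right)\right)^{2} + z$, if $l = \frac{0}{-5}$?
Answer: $-1764$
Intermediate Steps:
$l = 0$ ($l = 0 \left(- \frac{1}{5}\right) = 0$)
$z = -1764$ ($z = - 4 \left(10 + 11\right)^{2} = - 4 \cdot 21^{2} = \left(-4\right) 441 = -1764$)
$\left(l \left(\left(- \frac{3}{-4} + 1 \frac{1}{-4}\right) + 2\right)\right)^{2} + z = \left(0 \left(\left(- \frac{3}{-4} + 1 \frac{1}{-4}\right) + 2\right)\right)^{2} - 1764 = \left(0 \left(\left(\left(-3\right) \left(- \frac{1}{4}\right) + 1 \left(- \frac{1}{4}\right)\right) + 2\right)\right)^{2} - 1764 = \left(0 \left(\left(\frac{3}{4} - \frac{1}{4}\right) + 2\right)\right)^{2} - 1764 = \left(0 \left(\frac{1}{2} + 2\right)\right)^{2} - 1764 = \left(0 \cdot \frac{5}{2}\right)^{2} - 1764 = 0^{2} - 1764 = 0 - 1764 = -1764$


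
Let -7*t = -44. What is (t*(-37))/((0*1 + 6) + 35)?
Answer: -1628/287 ≈ -5.6725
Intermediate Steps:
t = 44/7 (t = -⅐*(-44) = 44/7 ≈ 6.2857)
(t*(-37))/((0*1 + 6) + 35) = ((44/7)*(-37))/((0*1 + 6) + 35) = -1628/(7*((0 + 6) + 35)) = -1628/(7*(6 + 35)) = -1628/7/41 = -1628/7*1/41 = -1628/287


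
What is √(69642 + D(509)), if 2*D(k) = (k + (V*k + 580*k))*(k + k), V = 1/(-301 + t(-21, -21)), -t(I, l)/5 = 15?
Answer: √5322630173218/188 ≈ 12272.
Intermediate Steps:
t(I, l) = -75 (t(I, l) = -5*15 = -75)
V = -1/376 (V = 1/(-301 - 75) = 1/(-376) = -1/376 ≈ -0.0026596)
D(k) = 218455*k²/376 (D(k) = ((k + (-k/376 + 580*k))*(k + k))/2 = ((k + 218079*k/376)*(2*k))/2 = ((218455*k/376)*(2*k))/2 = (218455*k²/188)/2 = 218455*k²/376)
√(69642 + D(509)) = √(69642 + (218455/376)*509²) = √(69642 + (218455/376)*259081) = √(69642 + 56597539855/376) = √(56623725247/376) = √5322630173218/188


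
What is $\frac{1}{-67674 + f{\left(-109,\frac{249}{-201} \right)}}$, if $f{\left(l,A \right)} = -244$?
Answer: $- \frac{1}{67918} \approx -1.4724 \cdot 10^{-5}$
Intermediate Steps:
$\frac{1}{-67674 + f{\left(-109,\frac{249}{-201} \right)}} = \frac{1}{-67674 - 244} = \frac{1}{-67918} = - \frac{1}{67918}$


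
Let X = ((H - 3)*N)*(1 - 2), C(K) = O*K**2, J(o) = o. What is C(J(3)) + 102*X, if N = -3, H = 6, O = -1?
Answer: 909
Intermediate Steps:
C(K) = -K**2
X = 9 (X = ((6 - 3)*(-3))*(1 - 2) = (3*(-3))*(-1) = -9*(-1) = 9)
C(J(3)) + 102*X = -1*3**2 + 102*9 = -1*9 + 918 = -9 + 918 = 909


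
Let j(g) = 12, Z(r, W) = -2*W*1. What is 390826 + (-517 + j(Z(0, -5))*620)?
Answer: 397749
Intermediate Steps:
Z(r, W) = -2*W
390826 + (-517 + j(Z(0, -5))*620) = 390826 + (-517 + 12*620) = 390826 + (-517 + 7440) = 390826 + 6923 = 397749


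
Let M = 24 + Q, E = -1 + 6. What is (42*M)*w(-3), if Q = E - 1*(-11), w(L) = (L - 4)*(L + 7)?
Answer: -47040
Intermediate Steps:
w(L) = (-4 + L)*(7 + L)
E = 5
Q = 16 (Q = 5 - 1*(-11) = 5 + 11 = 16)
M = 40 (M = 24 + 16 = 40)
(42*M)*w(-3) = (42*40)*(-28 + (-3)² + 3*(-3)) = 1680*(-28 + 9 - 9) = 1680*(-28) = -47040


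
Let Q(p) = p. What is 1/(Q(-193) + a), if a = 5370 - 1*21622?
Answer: -1/16445 ≈ -6.0809e-5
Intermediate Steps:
a = -16252 (a = 5370 - 21622 = -16252)
1/(Q(-193) + a) = 1/(-193 - 16252) = 1/(-16445) = -1/16445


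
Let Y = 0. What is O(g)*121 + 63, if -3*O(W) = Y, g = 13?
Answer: 63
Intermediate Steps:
O(W) = 0 (O(W) = -⅓*0 = 0)
O(g)*121 + 63 = 0*121 + 63 = 0 + 63 = 63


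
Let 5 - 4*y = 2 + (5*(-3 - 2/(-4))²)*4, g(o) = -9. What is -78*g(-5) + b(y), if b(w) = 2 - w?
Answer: 1469/2 ≈ 734.50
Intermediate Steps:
y = -61/2 (y = 5/4 - (2 + (5*(-3 - 2/(-4))²)*4)/4 = 5/4 - (2 + (5*(-3 - 2*(-¼))²)*4)/4 = 5/4 - (2 + (5*(-3 + ½)²)*4)/4 = 5/4 - (2 + (5*(-5/2)²)*4)/4 = 5/4 - (2 + (5*(25/4))*4)/4 = 5/4 - (2 + (125/4)*4)/4 = 5/4 - (2 + 125)/4 = 5/4 - ¼*127 = 5/4 - 127/4 = -61/2 ≈ -30.500)
-78*g(-5) + b(y) = -78*(-9) + (2 - 1*(-61/2)) = 702 + (2 + 61/2) = 702 + 65/2 = 1469/2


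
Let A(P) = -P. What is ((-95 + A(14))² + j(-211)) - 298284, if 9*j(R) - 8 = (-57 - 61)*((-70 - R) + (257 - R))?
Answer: -2649481/9 ≈ -2.9439e+5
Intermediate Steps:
j(R) = -22058/9 + 236*R/9 (j(R) = 8/9 + ((-57 - 61)*((-70 - R) + (257 - R)))/9 = 8/9 + (-118*(187 - 2*R))/9 = 8/9 + (-22066 + 236*R)/9 = 8/9 + (-22066/9 + 236*R/9) = -22058/9 + 236*R/9)
((-95 + A(14))² + j(-211)) - 298284 = ((-95 - 1*14)² + (-22058/9 + (236/9)*(-211))) - 298284 = ((-95 - 14)² + (-22058/9 - 49796/9)) - 298284 = ((-109)² - 71854/9) - 298284 = (11881 - 71854/9) - 298284 = 35075/9 - 298284 = -2649481/9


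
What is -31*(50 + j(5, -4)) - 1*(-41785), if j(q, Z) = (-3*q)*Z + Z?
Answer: 38499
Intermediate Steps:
j(q, Z) = Z - 3*Z*q (j(q, Z) = -3*Z*q + Z = Z - 3*Z*q)
-31*(50 + j(5, -4)) - 1*(-41785) = -31*(50 - 4*(1 - 3*5)) - 1*(-41785) = -31*(50 - 4*(1 - 15)) + 41785 = -31*(50 - 4*(-14)) + 41785 = -31*(50 + 56) + 41785 = -31*106 + 41785 = -3286 + 41785 = 38499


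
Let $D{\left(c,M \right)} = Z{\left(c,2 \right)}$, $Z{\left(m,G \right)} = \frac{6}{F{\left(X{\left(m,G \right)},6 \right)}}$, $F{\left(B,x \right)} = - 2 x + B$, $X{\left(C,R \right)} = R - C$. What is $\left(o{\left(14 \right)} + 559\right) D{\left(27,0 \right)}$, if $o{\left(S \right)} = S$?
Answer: $- \frac{3438}{37} \approx -92.919$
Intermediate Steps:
$F{\left(B,x \right)} = B - 2 x$
$Z{\left(m,G \right)} = \frac{6}{-12 + G - m}$ ($Z{\left(m,G \right)} = \frac{6}{\left(G - m\right) - 12} = \frac{6}{-12 + G - m}$)
$D{\left(c,M \right)} = - \frac{6}{10 + c}$ ($D{\left(c,M \right)} = - \frac{6}{12 + c - 2} = - \frac{6}{10 + c}$)
$\left(o{\left(14 \right)} + 559\right) D{\left(27,0 \right)} = \left(14 + 559\right) \left(- \frac{6}{10 + 27}\right) = 573 \left(- \frac{6}{37}\right) = - \frac{3438}{37}$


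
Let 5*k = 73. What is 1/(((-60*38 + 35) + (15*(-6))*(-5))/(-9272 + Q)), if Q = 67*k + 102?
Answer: 40959/8975 ≈ 4.5637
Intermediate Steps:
k = 73/5 (k = (1/5)*73 = 73/5 ≈ 14.600)
Q = 5401/5 (Q = 67*(73/5) + 102 = 4891/5 + 102 = 5401/5 ≈ 1080.2)
1/(((-60*38 + 35) + (15*(-6))*(-5))/(-9272 + Q)) = 1/(((-60*38 + 35) + (15*(-6))*(-5))/(-9272 + 5401/5)) = 1/(((-2280 + 35) - 90*(-5))/(-40959/5)) = 1/((-2245 + 450)*(-5/40959)) = 1/(-1795*(-5/40959)) = 1/(8975/40959) = 40959/8975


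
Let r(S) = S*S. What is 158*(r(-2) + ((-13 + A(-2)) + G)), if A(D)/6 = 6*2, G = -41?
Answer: 3476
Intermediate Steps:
A(D) = 72 (A(D) = 6*(6*2) = 6*12 = 72)
r(S) = S²
158*(r(-2) + ((-13 + A(-2)) + G)) = 158*((-2)² + ((-13 + 72) - 41)) = 158*(4 + (59 - 41)) = 158*(4 + 18) = 158*22 = 3476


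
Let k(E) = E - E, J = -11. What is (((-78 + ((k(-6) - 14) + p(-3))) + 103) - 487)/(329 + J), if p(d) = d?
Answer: -479/318 ≈ -1.5063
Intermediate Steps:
k(E) = 0
(((-78 + ((k(-6) - 14) + p(-3))) + 103) - 487)/(329 + J) = (((-78 + ((0 - 14) - 3)) + 103) - 487)/(329 - 11) = (((-78 + (-14 - 3)) + 103) - 487)/318 = (((-78 - 17) + 103) - 487)*(1/318) = ((-95 + 103) - 487)*(1/318) = (8 - 487)*(1/318) = -479*1/318 = -479/318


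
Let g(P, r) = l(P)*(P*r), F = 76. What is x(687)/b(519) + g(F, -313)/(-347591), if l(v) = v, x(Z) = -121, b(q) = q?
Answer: 896235361/180399729 ≈ 4.9681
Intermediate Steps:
g(P, r) = r*P² (g(P, r) = P*(P*r) = r*P²)
x(687)/b(519) + g(F, -313)/(-347591) = -121/519 - 313*76²/(-347591) = -121*1/519 - 313*5776*(-1/347591) = -121/519 - 1807888*(-1/347591) = -121/519 + 1807888/347591 = 896235361/180399729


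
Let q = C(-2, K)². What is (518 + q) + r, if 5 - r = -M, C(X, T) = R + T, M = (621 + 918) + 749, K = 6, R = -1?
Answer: 2836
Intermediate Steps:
M = 2288 (M = 1539 + 749 = 2288)
C(X, T) = -1 + T
q = 25 (q = (-1 + 6)² = 5² = 25)
r = 2293 (r = 5 - (-1)*2288 = 5 - 1*(-2288) = 5 + 2288 = 2293)
(518 + q) + r = (518 + 25) + 2293 = 543 + 2293 = 2836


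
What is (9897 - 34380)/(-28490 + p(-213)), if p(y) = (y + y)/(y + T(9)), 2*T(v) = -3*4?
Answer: 1787259/2079628 ≈ 0.85941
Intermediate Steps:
T(v) = -6 (T(v) = (-3*4)/2 = (½)*(-12) = -6)
p(y) = 2*y/(-6 + y) (p(y) = (y + y)/(y - 6) = (2*y)/(-6 + y) = 2*y/(-6 + y))
(9897 - 34380)/(-28490 + p(-213)) = (9897 - 34380)/(-28490 + 2*(-213)/(-6 - 213)) = -24483/(-28490 + 2*(-213)/(-219)) = -24483/(-28490 + 2*(-213)*(-1/219)) = -24483/(-28490 + 142/73) = -24483/(-2079628/73) = -24483*(-73/2079628) = 1787259/2079628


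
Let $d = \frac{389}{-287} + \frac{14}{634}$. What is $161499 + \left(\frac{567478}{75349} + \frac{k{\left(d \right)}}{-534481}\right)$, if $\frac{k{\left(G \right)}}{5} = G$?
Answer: $\frac{10029724445252183389}{62101045462589} \approx 1.6151 \cdot 10^{5}$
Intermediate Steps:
$d = - \frac{121304}{90979}$ ($d = 389 \left(- \frac{1}{287}\right) + 14 \cdot \frac{1}{634} = - \frac{389}{287} + \frac{7}{317} = - \frac{121304}{90979} \approx -1.3333$)
$k{\left(G \right)} = 5 G$
$161499 + \left(\frac{567478}{75349} + \frac{k{\left(d \right)}}{-534481}\right) = 161499 + \left(\frac{567478}{75349} + \frac{5 \left(- \frac{121304}{90979}\right)}{-534481}\right) = 161499 + \left(567478 \cdot \frac{1}{75349} - - \frac{10280}{824178761}\right) = 161499 + \left(\frac{567478}{75349} + \frac{10280}{824178761}\right) = 161499 + \frac{467704089522478}{62101045462589} = \frac{10029724445252183389}{62101045462589}$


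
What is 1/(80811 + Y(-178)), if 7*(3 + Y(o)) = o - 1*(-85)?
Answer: 7/565563 ≈ 1.2377e-5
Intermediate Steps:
Y(o) = 64/7 + o/7 (Y(o) = -3 + (o - 1*(-85))/7 = -3 + (o + 85)/7 = -3 + (85 + o)/7 = -3 + (85/7 + o/7) = 64/7 + o/7)
1/(80811 + Y(-178)) = 1/(80811 + (64/7 + (⅐)*(-178))) = 1/(80811 + (64/7 - 178/7)) = 1/(80811 - 114/7) = 1/(565563/7) = 7/565563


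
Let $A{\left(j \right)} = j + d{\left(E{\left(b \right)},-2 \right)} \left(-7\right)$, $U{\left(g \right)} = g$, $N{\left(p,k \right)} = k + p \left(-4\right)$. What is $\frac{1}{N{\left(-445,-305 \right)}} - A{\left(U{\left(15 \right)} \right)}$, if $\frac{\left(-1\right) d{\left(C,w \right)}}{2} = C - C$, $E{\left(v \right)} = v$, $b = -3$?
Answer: $- \frac{22124}{1475} \approx -14.999$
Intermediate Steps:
$N{\left(p,k \right)} = k - 4 p$
$d{\left(C,w \right)} = 0$ ($d{\left(C,w \right)} = - 2 \left(C - C\right) = \left(-2\right) 0 = 0$)
$A{\left(j \right)} = j$ ($A{\left(j \right)} = j + 0 \left(-7\right) = j + 0 = j$)
$\frac{1}{N{\left(-445,-305 \right)}} - A{\left(U{\left(15 \right)} \right)} = \frac{1}{-305 - -1780} - 15 = \frac{1}{-305 + 1780} - 15 = \frac{1}{1475} - 15 = - \frac{22124}{1475}$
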